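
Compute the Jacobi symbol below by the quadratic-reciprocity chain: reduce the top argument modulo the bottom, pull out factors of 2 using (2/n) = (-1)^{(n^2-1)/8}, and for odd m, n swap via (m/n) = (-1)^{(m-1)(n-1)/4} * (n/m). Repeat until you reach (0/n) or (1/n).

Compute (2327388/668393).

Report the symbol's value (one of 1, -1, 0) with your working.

(2327388/668393): 2327388 mod 668393 = 322209, so (2327388/668393) = (322209/668393)
flip (322209/668393) -> (668393/322209): both odd, 322209 mod 4 = 1, 668393 mod 4 = 1, so the flip contributes +1; sign now +1
(668393/322209): 668393 mod 322209 = 23975, so (668393/322209) = (23975/322209)
flip (23975/322209) -> (322209/23975): both odd, 23975 mod 4 = 3, 322209 mod 4 = 1, so the flip contributes +1; sign now +1
(322209/23975): 322209 mod 23975 = 10534, so (322209/23975) = (10534/23975)
factor out 2^1: 10534 = 2^1·5267; with 23975 mod 8 = 7, (2/23975) = +1; sign now +1; continue with (5267/23975)
flip (5267/23975) -> (23975/5267): both odd, 5267 mod 4 = 3, 23975 mod 4 = 3, so the flip contributes -1; sign now -1
(23975/5267): 23975 mod 5267 = 2907, so (23975/5267) = (2907/5267)
flip (2907/5267) -> (5267/2907): both odd, 2907 mod 4 = 3, 5267 mod 4 = 3, so the flip contributes -1; sign now +1
(5267/2907): 5267 mod 2907 = 2360, so (5267/2907) = (2360/2907)
factor out 2^3: 2360 = 2^3·295; with 2907 mod 8 = 3, (2/2907) = -1; sign now -1; continue with (295/2907)
flip (295/2907) -> (2907/295): both odd, 295 mod 4 = 3, 2907 mod 4 = 3, so the flip contributes -1; sign now +1
(2907/295): 2907 mod 295 = 252, so (2907/295) = (252/295)
factor out 2^2: 252 = 2^2·63; with 295 mod 8 = 7, (2/295) = +1; sign now +1; continue with (63/295)
flip (63/295) -> (295/63): both odd, 63 mod 4 = 3, 295 mod 4 = 3, so the flip contributes -1; sign now -1
(295/63): 295 mod 63 = 43, so (295/63) = (43/63)
flip (43/63) -> (63/43): both odd, 43 mod 4 = 3, 63 mod 4 = 3, so the flip contributes -1; sign now +1
(63/43): 63 mod 43 = 20, so (63/43) = (20/43)
factor out 2^2: 20 = 2^2·5; with 43 mod 8 = 3, (2/43) = -1; sign now +1; continue with (5/43)
flip (5/43) -> (43/5): both odd, 5 mod 4 = 1, 43 mod 4 = 3, so the flip contributes +1; sign now +1
(43/5): 43 mod 5 = 3, so (43/5) = (3/5)
flip (3/5) -> (5/3): both odd, 3 mod 4 = 3, 5 mod 4 = 1, so the flip contributes +1; sign now +1
(5/3): 5 mod 3 = 2, so (5/3) = (2/3)
factor out 2^1: 2 = 2^1·1; with 3 mod 8 = 3, (2/3) = -1; sign now -1; continue with (1/3)
reached (1/3) = 1, so the symbol is -1

-1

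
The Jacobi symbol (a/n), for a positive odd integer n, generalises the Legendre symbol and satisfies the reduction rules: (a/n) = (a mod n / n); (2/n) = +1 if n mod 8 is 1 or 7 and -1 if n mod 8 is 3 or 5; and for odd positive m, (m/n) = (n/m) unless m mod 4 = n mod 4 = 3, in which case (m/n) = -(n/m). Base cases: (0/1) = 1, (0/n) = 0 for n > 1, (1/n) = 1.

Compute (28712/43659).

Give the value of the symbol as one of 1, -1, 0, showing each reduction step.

factor out 2^3: 28712 = 2^3·3589; with 43659 mod 8 = 3, (2/43659) = -1; sign now -1; continue with (3589/43659)
flip (3589/43659) -> (43659/3589): both odd, 3589 mod 4 = 1, 43659 mod 4 = 3, so the flip contributes +1; sign now -1
(43659/3589): 43659 mod 3589 = 591, so (43659/3589) = (591/3589)
flip (591/3589) -> (3589/591): both odd, 591 mod 4 = 3, 3589 mod 4 = 1, so the flip contributes +1; sign now -1
(3589/591): 3589 mod 591 = 43, so (3589/591) = (43/591)
flip (43/591) -> (591/43): both odd, 43 mod 4 = 3, 591 mod 4 = 3, so the flip contributes -1; sign now +1
(591/43): 591 mod 43 = 32, so (591/43) = (32/43)
factor out 2^5: 32 = 2^5·1; with 43 mod 8 = 3, (2/43) = -1; sign now -1; continue with (1/43)
reached (1/43) = 1, so the symbol is -1

-1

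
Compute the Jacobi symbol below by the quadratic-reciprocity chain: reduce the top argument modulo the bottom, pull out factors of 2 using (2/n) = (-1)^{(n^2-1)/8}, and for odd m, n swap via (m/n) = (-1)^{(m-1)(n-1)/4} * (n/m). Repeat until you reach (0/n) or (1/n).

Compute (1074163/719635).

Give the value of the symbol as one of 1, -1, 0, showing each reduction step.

-1

(1074163/719635) = (354528/719635)   [reduce mod 719635]
354528 = 2^5·11079; (2/719635) = -1 since 719635 mod 8 = 3, so (354528/719635) = (-1)^5·(11079/719635); sign now -1
reciprocity: (11079/719635) = -1·(719635/11079) since 11079 mod 4 = 3, 719635 mod 4 = 3; sign now +1
(719635/11079) = (10579/11079)   [reduce mod 11079]
reciprocity: (10579/11079) = -1·(11079/10579) since 10579 mod 4 = 3, 11079 mod 4 = 3; sign now -1
(11079/10579) = (500/10579)   [reduce mod 10579]
500 = 2^2·125; (2/10579) = -1 since 10579 mod 8 = 3, so (500/10579) = (-1)^2·(125/10579); sign now -1
reciprocity: (125/10579) = +1·(10579/125) since 125 mod 4 = 1, 10579 mod 4 = 3; sign now -1
(10579/125) = (79/125)   [reduce mod 125]
reciprocity: (79/125) = +1·(125/79) since 79 mod 4 = 3, 125 mod 4 = 1; sign now -1
(125/79) = (46/79)   [reduce mod 79]
46 = 2^1·23; (2/79) = +1 since 79 mod 8 = 7, so (46/79) = (+1)^1·(23/79); sign now -1
reciprocity: (23/79) = -1·(79/23) since 23 mod 4 = 3, 79 mod 4 = 3; sign now +1
(79/23) = (10/23)   [reduce mod 23]
10 = 2^1·5; (2/23) = +1 since 23 mod 8 = 7, so (10/23) = (+1)^1·(5/23); sign now +1
reciprocity: (5/23) = +1·(23/5) since 5 mod 4 = 1, 23 mod 4 = 3; sign now +1
(23/5) = (3/5)   [reduce mod 5]
reciprocity: (3/5) = +1·(5/3) since 3 mod 4 = 3, 5 mod 4 = 1; sign now +1
(5/3) = (2/3)   [reduce mod 3]
2 = 2^1·1; (2/3) = -1 since 3 mod 8 = 3, so (2/3) = (-1)^1·(1/3); sign now -1
(1/3) = 1; final value = sign = -1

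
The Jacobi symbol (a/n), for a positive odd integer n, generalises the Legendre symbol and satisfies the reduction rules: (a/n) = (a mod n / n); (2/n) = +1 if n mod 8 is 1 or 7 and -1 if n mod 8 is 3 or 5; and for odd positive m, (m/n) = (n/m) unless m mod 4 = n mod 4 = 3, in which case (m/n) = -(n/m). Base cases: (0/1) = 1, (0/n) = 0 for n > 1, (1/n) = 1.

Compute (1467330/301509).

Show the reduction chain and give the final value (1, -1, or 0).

0

(1467330/301509): 1467330 mod 301509 = 261294, so (1467330/301509) = (261294/301509)
factor out 2^1: 261294 = 2^1·130647; with 301509 mod 8 = 5, (2/301509) = -1; sign now -1; continue with (130647/301509)
flip (130647/301509) -> (301509/130647): both odd, 130647 mod 4 = 3, 301509 mod 4 = 1, so the flip contributes +1; sign now -1
(301509/130647): 301509 mod 130647 = 40215, so (301509/130647) = (40215/130647)
flip (40215/130647) -> (130647/40215): both odd, 40215 mod 4 = 3, 130647 mod 4 = 3, so the flip contributes -1; sign now +1
(130647/40215): 130647 mod 40215 = 10002, so (130647/40215) = (10002/40215)
factor out 2^1: 10002 = 2^1·5001; with 40215 mod 8 = 7, (2/40215) = +1; sign now +1; continue with (5001/40215)
flip (5001/40215) -> (40215/5001): both odd, 5001 mod 4 = 1, 40215 mod 4 = 3, so the flip contributes +1; sign now +1
(40215/5001): 40215 mod 5001 = 207, so (40215/5001) = (207/5001)
flip (207/5001) -> (5001/207): both odd, 207 mod 4 = 3, 5001 mod 4 = 1, so the flip contributes +1; sign now +1
(5001/207): 5001 mod 207 = 33, so (5001/207) = (33/207)
flip (33/207) -> (207/33): both odd, 33 mod 4 = 1, 207 mod 4 = 3, so the flip contributes +1; sign now +1
(207/33): 207 mod 33 = 9, so (207/33) = (9/33)
flip (9/33) -> (33/9): both odd, 9 mod 4 = 1, 33 mod 4 = 1, so the flip contributes +1; sign now +1
(33/9): 33 mod 9 = 6, so (33/9) = (6/9)
factor out 2^1: 6 = 2^1·3; with 9 mod 8 = 1, (2/9) = +1; sign now +1; continue with (3/9)
flip (3/9) -> (9/3): both odd, 3 mod 4 = 3, 9 mod 4 = 1, so the flip contributes +1; sign now +1
(9/3): 9 mod 3 = 0, so (9/3) = (0/3)
reached (0/3); gcd(a, n) > 1, so (0/3) = 0 and the symbol is 0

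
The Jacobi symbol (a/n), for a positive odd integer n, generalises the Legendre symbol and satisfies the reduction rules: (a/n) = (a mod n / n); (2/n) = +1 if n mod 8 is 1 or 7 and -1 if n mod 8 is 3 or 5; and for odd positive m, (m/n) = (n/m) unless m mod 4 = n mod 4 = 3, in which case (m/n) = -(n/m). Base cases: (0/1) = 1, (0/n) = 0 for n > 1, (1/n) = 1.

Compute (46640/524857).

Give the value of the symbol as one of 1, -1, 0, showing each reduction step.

46640 = 2^4·2915; (2/524857) = +1 since 524857 mod 8 = 1, so (46640/524857) = (+1)^4·(2915/524857); sign now +1
reciprocity: (2915/524857) = +1·(524857/2915) since 2915 mod 4 = 3, 524857 mod 4 = 1; sign now +1
(524857/2915) = (157/2915)   [reduce mod 2915]
reciprocity: (157/2915) = +1·(2915/157) since 157 mod 4 = 1, 2915 mod 4 = 3; sign now +1
(2915/157) = (89/157)   [reduce mod 157]
reciprocity: (89/157) = +1·(157/89) since 89 mod 4 = 1, 157 mod 4 = 1; sign now +1
(157/89) = (68/89)   [reduce mod 89]
68 = 2^2·17; (2/89) = +1 since 89 mod 8 = 1, so (68/89) = (+1)^2·(17/89); sign now +1
reciprocity: (17/89) = +1·(89/17) since 17 mod 4 = 1, 89 mod 4 = 1; sign now +1
(89/17) = (4/17)   [reduce mod 17]
4 = 2^2·1; (2/17) = +1 since 17 mod 8 = 1, so (4/17) = (+1)^2·(1/17); sign now +1
(1/17) = 1; final value = sign = +1

1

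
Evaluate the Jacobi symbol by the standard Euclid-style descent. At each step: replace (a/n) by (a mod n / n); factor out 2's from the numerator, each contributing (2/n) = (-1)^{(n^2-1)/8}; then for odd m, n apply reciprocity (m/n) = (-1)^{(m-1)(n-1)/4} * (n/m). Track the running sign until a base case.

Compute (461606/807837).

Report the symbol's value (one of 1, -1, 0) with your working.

-1

461606 = 2^1·230803; (2/807837) = -1 since 807837 mod 8 = 5, so (461606/807837) = (-1)^1·(230803/807837); sign now -1
reciprocity: (230803/807837) = +1·(807837/230803) since 230803 mod 4 = 3, 807837 mod 4 = 1; sign now -1
(807837/230803) = (115428/230803)   [reduce mod 230803]
115428 = 2^2·28857; (2/230803) = -1 since 230803 mod 8 = 3, so (115428/230803) = (-1)^2·(28857/230803); sign now -1
reciprocity: (28857/230803) = +1·(230803/28857) since 28857 mod 4 = 1, 230803 mod 4 = 3; sign now -1
(230803/28857) = (28804/28857)   [reduce mod 28857]
28804 = 2^2·7201; (2/28857) = +1 since 28857 mod 8 = 1, so (28804/28857) = (+1)^2·(7201/28857); sign now -1
reciprocity: (7201/28857) = +1·(28857/7201) since 7201 mod 4 = 1, 28857 mod 4 = 1; sign now -1
(28857/7201) = (53/7201)   [reduce mod 7201]
reciprocity: (53/7201) = +1·(7201/53) since 53 mod 4 = 1, 7201 mod 4 = 1; sign now -1
(7201/53) = (46/53)   [reduce mod 53]
46 = 2^1·23; (2/53) = -1 since 53 mod 8 = 5, so (46/53) = (-1)^1·(23/53); sign now +1
reciprocity: (23/53) = +1·(53/23) since 23 mod 4 = 3, 53 mod 4 = 1; sign now +1
(53/23) = (7/23)   [reduce mod 23]
reciprocity: (7/23) = -1·(23/7) since 7 mod 4 = 3, 23 mod 4 = 3; sign now -1
(23/7) = (2/7)   [reduce mod 7]
2 = 2^1·1; (2/7) = +1 since 7 mod 8 = 7, so (2/7) = (+1)^1·(1/7); sign now -1
(1/7) = 1; final value = sign = -1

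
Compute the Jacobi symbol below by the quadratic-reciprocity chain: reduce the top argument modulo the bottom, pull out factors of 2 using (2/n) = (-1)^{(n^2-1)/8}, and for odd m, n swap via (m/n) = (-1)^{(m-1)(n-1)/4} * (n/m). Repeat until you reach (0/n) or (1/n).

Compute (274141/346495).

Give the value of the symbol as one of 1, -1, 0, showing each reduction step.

flip (274141/346495) -> (346495/274141): both odd, 274141 mod 4 = 1, 346495 mod 4 = 3, so the flip contributes +1; sign now +1
(346495/274141): 346495 mod 274141 = 72354, so (346495/274141) = (72354/274141)
factor out 2^1: 72354 = 2^1·36177; with 274141 mod 8 = 5, (2/274141) = -1; sign now -1; continue with (36177/274141)
flip (36177/274141) -> (274141/36177): both odd, 36177 mod 4 = 1, 274141 mod 4 = 1, so the flip contributes +1; sign now -1
(274141/36177): 274141 mod 36177 = 20902, so (274141/36177) = (20902/36177)
factor out 2^1: 20902 = 2^1·10451; with 36177 mod 8 = 1, (2/36177) = +1; sign now -1; continue with (10451/36177)
flip (10451/36177) -> (36177/10451): both odd, 10451 mod 4 = 3, 36177 mod 4 = 1, so the flip contributes +1; sign now -1
(36177/10451): 36177 mod 10451 = 4824, so (36177/10451) = (4824/10451)
factor out 2^3: 4824 = 2^3·603; with 10451 mod 8 = 3, (2/10451) = -1; sign now +1; continue with (603/10451)
flip (603/10451) -> (10451/603): both odd, 603 mod 4 = 3, 10451 mod 4 = 3, so the flip contributes -1; sign now -1
(10451/603): 10451 mod 603 = 200, so (10451/603) = (200/603)
factor out 2^3: 200 = 2^3·25; with 603 mod 8 = 3, (2/603) = -1; sign now +1; continue with (25/603)
flip (25/603) -> (603/25): both odd, 25 mod 4 = 1, 603 mod 4 = 3, so the flip contributes +1; sign now +1
(603/25): 603 mod 25 = 3, so (603/25) = (3/25)
flip (3/25) -> (25/3): both odd, 3 mod 4 = 3, 25 mod 4 = 1, so the flip contributes +1; sign now +1
(25/3): 25 mod 3 = 1, so (25/3) = (1/3)
reached (1/3) = 1, so the symbol is +1

1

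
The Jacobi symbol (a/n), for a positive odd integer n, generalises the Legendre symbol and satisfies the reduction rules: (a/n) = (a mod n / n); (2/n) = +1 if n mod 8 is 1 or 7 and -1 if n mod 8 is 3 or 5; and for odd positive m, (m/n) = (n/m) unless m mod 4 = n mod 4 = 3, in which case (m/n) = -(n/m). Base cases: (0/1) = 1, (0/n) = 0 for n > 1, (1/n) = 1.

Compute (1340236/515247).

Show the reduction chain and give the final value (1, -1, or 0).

(1340236/515247): 1340236 mod 515247 = 309742, so (1340236/515247) = (309742/515247)
factor out 2^1: 309742 = 2^1·154871; with 515247 mod 8 = 7, (2/515247) = +1; sign now +1; continue with (154871/515247)
flip (154871/515247) -> (515247/154871): both odd, 154871 mod 4 = 3, 515247 mod 4 = 3, so the flip contributes -1; sign now -1
(515247/154871): 515247 mod 154871 = 50634, so (515247/154871) = (50634/154871)
factor out 2^1: 50634 = 2^1·25317; with 154871 mod 8 = 7, (2/154871) = +1; sign now -1; continue with (25317/154871)
flip (25317/154871) -> (154871/25317): both odd, 25317 mod 4 = 1, 154871 mod 4 = 3, so the flip contributes +1; sign now -1
(154871/25317): 154871 mod 25317 = 2969, so (154871/25317) = (2969/25317)
flip (2969/25317) -> (25317/2969): both odd, 2969 mod 4 = 1, 25317 mod 4 = 1, so the flip contributes +1; sign now -1
(25317/2969): 25317 mod 2969 = 1565, so (25317/2969) = (1565/2969)
flip (1565/2969) -> (2969/1565): both odd, 1565 mod 4 = 1, 2969 mod 4 = 1, so the flip contributes +1; sign now -1
(2969/1565): 2969 mod 1565 = 1404, so (2969/1565) = (1404/1565)
factor out 2^2: 1404 = 2^2·351; with 1565 mod 8 = 5, (2/1565) = -1; sign now -1; continue with (351/1565)
flip (351/1565) -> (1565/351): both odd, 351 mod 4 = 3, 1565 mod 4 = 1, so the flip contributes +1; sign now -1
(1565/351): 1565 mod 351 = 161, so (1565/351) = (161/351)
flip (161/351) -> (351/161): both odd, 161 mod 4 = 1, 351 mod 4 = 3, so the flip contributes +1; sign now -1
(351/161): 351 mod 161 = 29, so (351/161) = (29/161)
flip (29/161) -> (161/29): both odd, 29 mod 4 = 1, 161 mod 4 = 1, so the flip contributes +1; sign now -1
(161/29): 161 mod 29 = 16, so (161/29) = (16/29)
factor out 2^4: 16 = 2^4·1; with 29 mod 8 = 5, (2/29) = -1; sign now -1; continue with (1/29)
reached (1/29) = 1, so the symbol is -1

-1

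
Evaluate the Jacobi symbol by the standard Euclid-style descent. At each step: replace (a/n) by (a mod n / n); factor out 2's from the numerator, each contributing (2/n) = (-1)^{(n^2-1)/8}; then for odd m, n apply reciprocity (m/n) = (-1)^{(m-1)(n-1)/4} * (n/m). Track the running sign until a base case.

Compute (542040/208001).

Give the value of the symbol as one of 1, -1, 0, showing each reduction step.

(542040/208001): 542040 mod 208001 = 126038, so (542040/208001) = (126038/208001)
factor out 2^1: 126038 = 2^1·63019; with 208001 mod 8 = 1, (2/208001) = +1; sign now +1; continue with (63019/208001)
flip (63019/208001) -> (208001/63019): both odd, 63019 mod 4 = 3, 208001 mod 4 = 1, so the flip contributes +1; sign now +1
(208001/63019): 208001 mod 63019 = 18944, so (208001/63019) = (18944/63019)
factor out 2^9: 18944 = 2^9·37; with 63019 mod 8 = 3, (2/63019) = -1; sign now -1; continue with (37/63019)
flip (37/63019) -> (63019/37): both odd, 37 mod 4 = 1, 63019 mod 4 = 3, so the flip contributes +1; sign now -1
(63019/37): 63019 mod 37 = 8, so (63019/37) = (8/37)
factor out 2^3: 8 = 2^3·1; with 37 mod 8 = 5, (2/37) = -1; sign now +1; continue with (1/37)
reached (1/37) = 1, so the symbol is +1

1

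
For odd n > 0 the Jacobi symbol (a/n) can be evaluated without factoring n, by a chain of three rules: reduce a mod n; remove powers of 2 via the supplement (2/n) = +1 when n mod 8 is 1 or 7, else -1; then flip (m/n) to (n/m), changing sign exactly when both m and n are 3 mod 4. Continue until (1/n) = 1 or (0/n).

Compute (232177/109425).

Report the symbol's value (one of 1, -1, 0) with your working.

(232177/109425): 232177 mod 109425 = 13327, so (232177/109425) = (13327/109425)
flip (13327/109425) -> (109425/13327): both odd, 13327 mod 4 = 3, 109425 mod 4 = 1, so the flip contributes +1; sign now +1
(109425/13327): 109425 mod 13327 = 2809, so (109425/13327) = (2809/13327)
flip (2809/13327) -> (13327/2809): both odd, 2809 mod 4 = 1, 13327 mod 4 = 3, so the flip contributes +1; sign now +1
(13327/2809): 13327 mod 2809 = 2091, so (13327/2809) = (2091/2809)
flip (2091/2809) -> (2809/2091): both odd, 2091 mod 4 = 3, 2809 mod 4 = 1, so the flip contributes +1; sign now +1
(2809/2091): 2809 mod 2091 = 718, so (2809/2091) = (718/2091)
factor out 2^1: 718 = 2^1·359; with 2091 mod 8 = 3, (2/2091) = -1; sign now -1; continue with (359/2091)
flip (359/2091) -> (2091/359): both odd, 359 mod 4 = 3, 2091 mod 4 = 3, so the flip contributes -1; sign now +1
(2091/359): 2091 mod 359 = 296, so (2091/359) = (296/359)
factor out 2^3: 296 = 2^3·37; with 359 mod 8 = 7, (2/359) = +1; sign now +1; continue with (37/359)
flip (37/359) -> (359/37): both odd, 37 mod 4 = 1, 359 mod 4 = 3, so the flip contributes +1; sign now +1
(359/37): 359 mod 37 = 26, so (359/37) = (26/37)
factor out 2^1: 26 = 2^1·13; with 37 mod 8 = 5, (2/37) = -1; sign now -1; continue with (13/37)
flip (13/37) -> (37/13): both odd, 13 mod 4 = 1, 37 mod 4 = 1, so the flip contributes +1; sign now -1
(37/13): 37 mod 13 = 11, so (37/13) = (11/13)
flip (11/13) -> (13/11): both odd, 11 mod 4 = 3, 13 mod 4 = 1, so the flip contributes +1; sign now -1
(13/11): 13 mod 11 = 2, so (13/11) = (2/11)
factor out 2^1: 2 = 2^1·1; with 11 mod 8 = 3, (2/11) = -1; sign now +1; continue with (1/11)
reached (1/11) = 1, so the symbol is +1

1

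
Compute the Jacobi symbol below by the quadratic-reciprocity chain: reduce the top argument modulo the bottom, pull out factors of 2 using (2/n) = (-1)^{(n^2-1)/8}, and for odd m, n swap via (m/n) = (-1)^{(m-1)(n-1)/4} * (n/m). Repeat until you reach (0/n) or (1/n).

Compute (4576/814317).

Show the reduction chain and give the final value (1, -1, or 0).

-1

4576 = 2^5·143; (2/814317) = -1 since 814317 mod 8 = 5, so (4576/814317) = (-1)^5·(143/814317); sign now -1
reciprocity: (143/814317) = +1·(814317/143) since 143 mod 4 = 3, 814317 mod 4 = 1; sign now -1
(814317/143) = (75/143)   [reduce mod 143]
reciprocity: (75/143) = -1·(143/75) since 75 mod 4 = 3, 143 mod 4 = 3; sign now +1
(143/75) = (68/75)   [reduce mod 75]
68 = 2^2·17; (2/75) = -1 since 75 mod 8 = 3, so (68/75) = (-1)^2·(17/75); sign now +1
reciprocity: (17/75) = +1·(75/17) since 17 mod 4 = 1, 75 mod 4 = 3; sign now +1
(75/17) = (7/17)   [reduce mod 17]
reciprocity: (7/17) = +1·(17/7) since 7 mod 4 = 3, 17 mod 4 = 1; sign now +1
(17/7) = (3/7)   [reduce mod 7]
reciprocity: (3/7) = -1·(7/3) since 3 mod 4 = 3, 7 mod 4 = 3; sign now -1
(7/3) = (1/3)   [reduce mod 3]
(1/3) = 1; final value = sign = -1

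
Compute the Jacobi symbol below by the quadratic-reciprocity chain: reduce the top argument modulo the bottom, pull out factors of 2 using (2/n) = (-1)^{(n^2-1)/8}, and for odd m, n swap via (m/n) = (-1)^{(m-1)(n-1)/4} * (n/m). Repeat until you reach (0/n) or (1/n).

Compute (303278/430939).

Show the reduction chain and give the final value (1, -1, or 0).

0

303278 = 2^1·151639; (2/430939) = -1 since 430939 mod 8 = 3, so (303278/430939) = (-1)^1·(151639/430939); sign now -1
reciprocity: (151639/430939) = -1·(430939/151639) since 151639 mod 4 = 3, 430939 mod 4 = 3; sign now +1
(430939/151639) = (127661/151639)   [reduce mod 151639]
reciprocity: (127661/151639) = +1·(151639/127661) since 127661 mod 4 = 1, 151639 mod 4 = 3; sign now +1
(151639/127661) = (23978/127661)   [reduce mod 127661]
23978 = 2^1·11989; (2/127661) = -1 since 127661 mod 8 = 5, so (23978/127661) = (-1)^1·(11989/127661); sign now -1
reciprocity: (11989/127661) = +1·(127661/11989) since 11989 mod 4 = 1, 127661 mod 4 = 1; sign now -1
(127661/11989) = (7771/11989)   [reduce mod 11989]
reciprocity: (7771/11989) = +1·(11989/7771) since 7771 mod 4 = 3, 11989 mod 4 = 1; sign now -1
(11989/7771) = (4218/7771)   [reduce mod 7771]
4218 = 2^1·2109; (2/7771) = -1 since 7771 mod 8 = 3, so (4218/7771) = (-1)^1·(2109/7771); sign now +1
reciprocity: (2109/7771) = +1·(7771/2109) since 2109 mod 4 = 1, 7771 mod 4 = 3; sign now +1
(7771/2109) = (1444/2109)   [reduce mod 2109]
1444 = 2^2·361; (2/2109) = -1 since 2109 mod 8 = 5, so (1444/2109) = (-1)^2·(361/2109); sign now +1
reciprocity: (361/2109) = +1·(2109/361) since 361 mod 4 = 1, 2109 mod 4 = 1; sign now +1
(2109/361) = (304/361)   [reduce mod 361]
304 = 2^4·19; (2/361) = +1 since 361 mod 8 = 1, so (304/361) = (+1)^4·(19/361); sign now +1
reciprocity: (19/361) = +1·(361/19) since 19 mod 4 = 3, 361 mod 4 = 1; sign now +1
(361/19) = (0/19)   [reduce mod 19]
(0/19) = 0   [gcd(a, n) > 1]; final value = 0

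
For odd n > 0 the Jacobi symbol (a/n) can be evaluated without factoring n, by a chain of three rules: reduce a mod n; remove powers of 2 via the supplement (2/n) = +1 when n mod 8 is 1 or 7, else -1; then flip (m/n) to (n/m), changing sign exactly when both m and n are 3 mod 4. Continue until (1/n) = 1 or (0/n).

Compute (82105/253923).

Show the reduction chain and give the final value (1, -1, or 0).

-1

flip (82105/253923) -> (253923/82105): both odd, 82105 mod 4 = 1, 253923 mod 4 = 3, so the flip contributes +1; sign now +1
(253923/82105): 253923 mod 82105 = 7608, so (253923/82105) = (7608/82105)
factor out 2^3: 7608 = 2^3·951; with 82105 mod 8 = 1, (2/82105) = +1; sign now +1; continue with (951/82105)
flip (951/82105) -> (82105/951): both odd, 951 mod 4 = 3, 82105 mod 4 = 1, so the flip contributes +1; sign now +1
(82105/951): 82105 mod 951 = 319, so (82105/951) = (319/951)
flip (319/951) -> (951/319): both odd, 319 mod 4 = 3, 951 mod 4 = 3, so the flip contributes -1; sign now -1
(951/319): 951 mod 319 = 313, so (951/319) = (313/319)
flip (313/319) -> (319/313): both odd, 313 mod 4 = 1, 319 mod 4 = 3, so the flip contributes +1; sign now -1
(319/313): 319 mod 313 = 6, so (319/313) = (6/313)
factor out 2^1: 6 = 2^1·3; with 313 mod 8 = 1, (2/313) = +1; sign now -1; continue with (3/313)
flip (3/313) -> (313/3): both odd, 3 mod 4 = 3, 313 mod 4 = 1, so the flip contributes +1; sign now -1
(313/3): 313 mod 3 = 1, so (313/3) = (1/3)
reached (1/3) = 1, so the symbol is -1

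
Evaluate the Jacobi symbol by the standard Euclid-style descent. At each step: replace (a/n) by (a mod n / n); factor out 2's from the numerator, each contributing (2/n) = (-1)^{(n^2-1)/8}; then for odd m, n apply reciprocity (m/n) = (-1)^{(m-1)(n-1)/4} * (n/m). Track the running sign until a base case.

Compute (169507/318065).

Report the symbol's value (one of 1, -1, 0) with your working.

flip (169507/318065) -> (318065/169507): both odd, 169507 mod 4 = 3, 318065 mod 4 = 1, so the flip contributes +1; sign now +1
(318065/169507): 318065 mod 169507 = 148558, so (318065/169507) = (148558/169507)
factor out 2^1: 148558 = 2^1·74279; with 169507 mod 8 = 3, (2/169507) = -1; sign now -1; continue with (74279/169507)
flip (74279/169507) -> (169507/74279): both odd, 74279 mod 4 = 3, 169507 mod 4 = 3, so the flip contributes -1; sign now +1
(169507/74279): 169507 mod 74279 = 20949, so (169507/74279) = (20949/74279)
flip (20949/74279) -> (74279/20949): both odd, 20949 mod 4 = 1, 74279 mod 4 = 3, so the flip contributes +1; sign now +1
(74279/20949): 74279 mod 20949 = 11432, so (74279/20949) = (11432/20949)
factor out 2^3: 11432 = 2^3·1429; with 20949 mod 8 = 5, (2/20949) = -1; sign now -1; continue with (1429/20949)
flip (1429/20949) -> (20949/1429): both odd, 1429 mod 4 = 1, 20949 mod 4 = 1, so the flip contributes +1; sign now -1
(20949/1429): 20949 mod 1429 = 943, so (20949/1429) = (943/1429)
flip (943/1429) -> (1429/943): both odd, 943 mod 4 = 3, 1429 mod 4 = 1, so the flip contributes +1; sign now -1
(1429/943): 1429 mod 943 = 486, so (1429/943) = (486/943)
factor out 2^1: 486 = 2^1·243; with 943 mod 8 = 7, (2/943) = +1; sign now -1; continue with (243/943)
flip (243/943) -> (943/243): both odd, 243 mod 4 = 3, 943 mod 4 = 3, so the flip contributes -1; sign now +1
(943/243): 943 mod 243 = 214, so (943/243) = (214/243)
factor out 2^1: 214 = 2^1·107; with 243 mod 8 = 3, (2/243) = -1; sign now -1; continue with (107/243)
flip (107/243) -> (243/107): both odd, 107 mod 4 = 3, 243 mod 4 = 3, so the flip contributes -1; sign now +1
(243/107): 243 mod 107 = 29, so (243/107) = (29/107)
flip (29/107) -> (107/29): both odd, 29 mod 4 = 1, 107 mod 4 = 3, so the flip contributes +1; sign now +1
(107/29): 107 mod 29 = 20, so (107/29) = (20/29)
factor out 2^2: 20 = 2^2·5; with 29 mod 8 = 5, (2/29) = -1; sign now +1; continue with (5/29)
flip (5/29) -> (29/5): both odd, 5 mod 4 = 1, 29 mod 4 = 1, so the flip contributes +1; sign now +1
(29/5): 29 mod 5 = 4, so (29/5) = (4/5)
factor out 2^2: 4 = 2^2·1; with 5 mod 8 = 5, (2/5) = -1; sign now +1; continue with (1/5)
reached (1/5) = 1, so the symbol is +1

1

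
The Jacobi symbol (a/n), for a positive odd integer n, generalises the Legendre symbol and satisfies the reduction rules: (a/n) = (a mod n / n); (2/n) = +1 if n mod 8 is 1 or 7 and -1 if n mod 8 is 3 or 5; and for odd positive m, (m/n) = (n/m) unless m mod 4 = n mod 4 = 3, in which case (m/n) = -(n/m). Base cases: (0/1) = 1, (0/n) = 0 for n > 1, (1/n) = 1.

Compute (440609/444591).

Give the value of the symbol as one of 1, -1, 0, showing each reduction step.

1

reciprocity: (440609/444591) = +1·(444591/440609) since 440609 mod 4 = 1, 444591 mod 4 = 3; sign now +1
(444591/440609) = (3982/440609)   [reduce mod 440609]
3982 = 2^1·1991; (2/440609) = +1 since 440609 mod 8 = 1, so (3982/440609) = (+1)^1·(1991/440609); sign now +1
reciprocity: (1991/440609) = +1·(440609/1991) since 1991 mod 4 = 3, 440609 mod 4 = 1; sign now +1
(440609/1991) = (598/1991)   [reduce mod 1991]
598 = 2^1·299; (2/1991) = +1 since 1991 mod 8 = 7, so (598/1991) = (+1)^1·(299/1991); sign now +1
reciprocity: (299/1991) = -1·(1991/299) since 299 mod 4 = 3, 1991 mod 4 = 3; sign now -1
(1991/299) = (197/299)   [reduce mod 299]
reciprocity: (197/299) = +1·(299/197) since 197 mod 4 = 1, 299 mod 4 = 3; sign now -1
(299/197) = (102/197)   [reduce mod 197]
102 = 2^1·51; (2/197) = -1 since 197 mod 8 = 5, so (102/197) = (-1)^1·(51/197); sign now +1
reciprocity: (51/197) = +1·(197/51) since 51 mod 4 = 3, 197 mod 4 = 1; sign now +1
(197/51) = (44/51)   [reduce mod 51]
44 = 2^2·11; (2/51) = -1 since 51 mod 8 = 3, so (44/51) = (-1)^2·(11/51); sign now +1
reciprocity: (11/51) = -1·(51/11) since 11 mod 4 = 3, 51 mod 4 = 3; sign now -1
(51/11) = (7/11)   [reduce mod 11]
reciprocity: (7/11) = -1·(11/7) since 7 mod 4 = 3, 11 mod 4 = 3; sign now +1
(11/7) = (4/7)   [reduce mod 7]
4 = 2^2·1; (2/7) = +1 since 7 mod 8 = 7, so (4/7) = (+1)^2·(1/7); sign now +1
(1/7) = 1; final value = sign = +1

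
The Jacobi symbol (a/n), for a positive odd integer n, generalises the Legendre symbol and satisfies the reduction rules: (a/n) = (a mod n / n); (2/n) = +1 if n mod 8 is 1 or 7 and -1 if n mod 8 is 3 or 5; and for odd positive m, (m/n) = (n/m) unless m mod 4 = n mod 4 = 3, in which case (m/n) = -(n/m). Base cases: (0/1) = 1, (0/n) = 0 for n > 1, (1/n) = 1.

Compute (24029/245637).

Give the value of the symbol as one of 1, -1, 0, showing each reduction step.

-1

reciprocity: (24029/245637) = +1·(245637/24029) since 24029 mod 4 = 1, 245637 mod 4 = 1; sign now +1
(245637/24029) = (5347/24029)   [reduce mod 24029]
reciprocity: (5347/24029) = +1·(24029/5347) since 5347 mod 4 = 3, 24029 mod 4 = 1; sign now +1
(24029/5347) = (2641/5347)   [reduce mod 5347]
reciprocity: (2641/5347) = +1·(5347/2641) since 2641 mod 4 = 1, 5347 mod 4 = 3; sign now +1
(5347/2641) = (65/2641)   [reduce mod 2641]
reciprocity: (65/2641) = +1·(2641/65) since 65 mod 4 = 1, 2641 mod 4 = 1; sign now +1
(2641/65) = (41/65)   [reduce mod 65]
reciprocity: (41/65) = +1·(65/41) since 41 mod 4 = 1, 65 mod 4 = 1; sign now +1
(65/41) = (24/41)   [reduce mod 41]
24 = 2^3·3; (2/41) = +1 since 41 mod 8 = 1, so (24/41) = (+1)^3·(3/41); sign now +1
reciprocity: (3/41) = +1·(41/3) since 3 mod 4 = 3, 41 mod 4 = 1; sign now +1
(41/3) = (2/3)   [reduce mod 3]
2 = 2^1·1; (2/3) = -1 since 3 mod 8 = 3, so (2/3) = (-1)^1·(1/3); sign now -1
(1/3) = 1; final value = sign = -1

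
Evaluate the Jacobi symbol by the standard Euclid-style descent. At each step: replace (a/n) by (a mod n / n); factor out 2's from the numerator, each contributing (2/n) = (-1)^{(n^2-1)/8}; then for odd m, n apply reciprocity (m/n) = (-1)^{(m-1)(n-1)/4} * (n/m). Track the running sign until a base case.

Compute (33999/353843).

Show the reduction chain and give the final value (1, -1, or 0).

0

flip (33999/353843) -> (353843/33999): both odd, 33999 mod 4 = 3, 353843 mod 4 = 3, so the flip contributes -1; sign now -1
(353843/33999): 353843 mod 33999 = 13853, so (353843/33999) = (13853/33999)
flip (13853/33999) -> (33999/13853): both odd, 13853 mod 4 = 1, 33999 mod 4 = 3, so the flip contributes +1; sign now -1
(33999/13853): 33999 mod 13853 = 6293, so (33999/13853) = (6293/13853)
flip (6293/13853) -> (13853/6293): both odd, 6293 mod 4 = 1, 13853 mod 4 = 1, so the flip contributes +1; sign now -1
(13853/6293): 13853 mod 6293 = 1267, so (13853/6293) = (1267/6293)
flip (1267/6293) -> (6293/1267): both odd, 1267 mod 4 = 3, 6293 mod 4 = 1, so the flip contributes +1; sign now -1
(6293/1267): 6293 mod 1267 = 1225, so (6293/1267) = (1225/1267)
flip (1225/1267) -> (1267/1225): both odd, 1225 mod 4 = 1, 1267 mod 4 = 3, so the flip contributes +1; sign now -1
(1267/1225): 1267 mod 1225 = 42, so (1267/1225) = (42/1225)
factor out 2^1: 42 = 2^1·21; with 1225 mod 8 = 1, (2/1225) = +1; sign now -1; continue with (21/1225)
flip (21/1225) -> (1225/21): both odd, 21 mod 4 = 1, 1225 mod 4 = 1, so the flip contributes +1; sign now -1
(1225/21): 1225 mod 21 = 7, so (1225/21) = (7/21)
flip (7/21) -> (21/7): both odd, 7 mod 4 = 3, 21 mod 4 = 1, so the flip contributes +1; sign now -1
(21/7): 21 mod 7 = 0, so (21/7) = (0/7)
reached (0/7); gcd(a, n) > 1, so (0/7) = 0 and the symbol is 0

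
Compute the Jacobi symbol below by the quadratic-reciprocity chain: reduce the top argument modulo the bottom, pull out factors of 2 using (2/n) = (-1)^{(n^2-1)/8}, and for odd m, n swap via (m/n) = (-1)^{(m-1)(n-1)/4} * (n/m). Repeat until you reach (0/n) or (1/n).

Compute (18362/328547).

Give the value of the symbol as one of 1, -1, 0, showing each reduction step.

factor out 2^1: 18362 = 2^1·9181; with 328547 mod 8 = 3, (2/328547) = -1; sign now -1; continue with (9181/328547)
flip (9181/328547) -> (328547/9181): both odd, 9181 mod 4 = 1, 328547 mod 4 = 3, so the flip contributes +1; sign now -1
(328547/9181): 328547 mod 9181 = 7212, so (328547/9181) = (7212/9181)
factor out 2^2: 7212 = 2^2·1803; with 9181 mod 8 = 5, (2/9181) = -1; sign now -1; continue with (1803/9181)
flip (1803/9181) -> (9181/1803): both odd, 1803 mod 4 = 3, 9181 mod 4 = 1, so the flip contributes +1; sign now -1
(9181/1803): 9181 mod 1803 = 166, so (9181/1803) = (166/1803)
factor out 2^1: 166 = 2^1·83; with 1803 mod 8 = 3, (2/1803) = -1; sign now +1; continue with (83/1803)
flip (83/1803) -> (1803/83): both odd, 83 mod 4 = 3, 1803 mod 4 = 3, so the flip contributes -1; sign now -1
(1803/83): 1803 mod 83 = 60, so (1803/83) = (60/83)
factor out 2^2: 60 = 2^2·15; with 83 mod 8 = 3, (2/83) = -1; sign now -1; continue with (15/83)
flip (15/83) -> (83/15): both odd, 15 mod 4 = 3, 83 mod 4 = 3, so the flip contributes -1; sign now +1
(83/15): 83 mod 15 = 8, so (83/15) = (8/15)
factor out 2^3: 8 = 2^3·1; with 15 mod 8 = 7, (2/15) = +1; sign now +1; continue with (1/15)
reached (1/15) = 1, so the symbol is +1

1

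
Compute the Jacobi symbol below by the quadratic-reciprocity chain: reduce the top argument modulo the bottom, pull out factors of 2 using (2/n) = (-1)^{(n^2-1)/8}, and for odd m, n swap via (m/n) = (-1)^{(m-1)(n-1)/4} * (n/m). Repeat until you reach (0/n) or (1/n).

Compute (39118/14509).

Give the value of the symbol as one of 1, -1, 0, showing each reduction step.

-1

(39118/14509): 39118 mod 14509 = 10100, so (39118/14509) = (10100/14509)
factor out 2^2: 10100 = 2^2·2525; with 14509 mod 8 = 5, (2/14509) = -1; sign now +1; continue with (2525/14509)
flip (2525/14509) -> (14509/2525): both odd, 2525 mod 4 = 1, 14509 mod 4 = 1, so the flip contributes +1; sign now +1
(14509/2525): 14509 mod 2525 = 1884, so (14509/2525) = (1884/2525)
factor out 2^2: 1884 = 2^2·471; with 2525 mod 8 = 5, (2/2525) = -1; sign now +1; continue with (471/2525)
flip (471/2525) -> (2525/471): both odd, 471 mod 4 = 3, 2525 mod 4 = 1, so the flip contributes +1; sign now +1
(2525/471): 2525 mod 471 = 170, so (2525/471) = (170/471)
factor out 2^1: 170 = 2^1·85; with 471 mod 8 = 7, (2/471) = +1; sign now +1; continue with (85/471)
flip (85/471) -> (471/85): both odd, 85 mod 4 = 1, 471 mod 4 = 3, so the flip contributes +1; sign now +1
(471/85): 471 mod 85 = 46, so (471/85) = (46/85)
factor out 2^1: 46 = 2^1·23; with 85 mod 8 = 5, (2/85) = -1; sign now -1; continue with (23/85)
flip (23/85) -> (85/23): both odd, 23 mod 4 = 3, 85 mod 4 = 1, so the flip contributes +1; sign now -1
(85/23): 85 mod 23 = 16, so (85/23) = (16/23)
factor out 2^4: 16 = 2^4·1; with 23 mod 8 = 7, (2/23) = +1; sign now -1; continue with (1/23)
reached (1/23) = 1, so the symbol is -1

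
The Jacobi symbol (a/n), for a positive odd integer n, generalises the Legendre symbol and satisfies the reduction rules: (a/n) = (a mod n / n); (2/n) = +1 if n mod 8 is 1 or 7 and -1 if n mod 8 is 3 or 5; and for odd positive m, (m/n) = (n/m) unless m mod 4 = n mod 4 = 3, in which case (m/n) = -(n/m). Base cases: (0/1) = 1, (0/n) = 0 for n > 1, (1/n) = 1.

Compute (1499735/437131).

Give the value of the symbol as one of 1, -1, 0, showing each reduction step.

1

(1499735/437131): 1499735 mod 437131 = 188342, so (1499735/437131) = (188342/437131)
factor out 2^1: 188342 = 2^1·94171; with 437131 mod 8 = 3, (2/437131) = -1; sign now -1; continue with (94171/437131)
flip (94171/437131) -> (437131/94171): both odd, 94171 mod 4 = 3, 437131 mod 4 = 3, so the flip contributes -1; sign now +1
(437131/94171): 437131 mod 94171 = 60447, so (437131/94171) = (60447/94171)
flip (60447/94171) -> (94171/60447): both odd, 60447 mod 4 = 3, 94171 mod 4 = 3, so the flip contributes -1; sign now -1
(94171/60447): 94171 mod 60447 = 33724, so (94171/60447) = (33724/60447)
factor out 2^2: 33724 = 2^2·8431; with 60447 mod 8 = 7, (2/60447) = +1; sign now -1; continue with (8431/60447)
flip (8431/60447) -> (60447/8431): both odd, 8431 mod 4 = 3, 60447 mod 4 = 3, so the flip contributes -1; sign now +1
(60447/8431): 60447 mod 8431 = 1430, so (60447/8431) = (1430/8431)
factor out 2^1: 1430 = 2^1·715; with 8431 mod 8 = 7, (2/8431) = +1; sign now +1; continue with (715/8431)
flip (715/8431) -> (8431/715): both odd, 715 mod 4 = 3, 8431 mod 4 = 3, so the flip contributes -1; sign now -1
(8431/715): 8431 mod 715 = 566, so (8431/715) = (566/715)
factor out 2^1: 566 = 2^1·283; with 715 mod 8 = 3, (2/715) = -1; sign now +1; continue with (283/715)
flip (283/715) -> (715/283): both odd, 283 mod 4 = 3, 715 mod 4 = 3, so the flip contributes -1; sign now -1
(715/283): 715 mod 283 = 149, so (715/283) = (149/283)
flip (149/283) -> (283/149): both odd, 149 mod 4 = 1, 283 mod 4 = 3, so the flip contributes +1; sign now -1
(283/149): 283 mod 149 = 134, so (283/149) = (134/149)
factor out 2^1: 134 = 2^1·67; with 149 mod 8 = 5, (2/149) = -1; sign now +1; continue with (67/149)
flip (67/149) -> (149/67): both odd, 67 mod 4 = 3, 149 mod 4 = 1, so the flip contributes +1; sign now +1
(149/67): 149 mod 67 = 15, so (149/67) = (15/67)
flip (15/67) -> (67/15): both odd, 15 mod 4 = 3, 67 mod 4 = 3, so the flip contributes -1; sign now -1
(67/15): 67 mod 15 = 7, so (67/15) = (7/15)
flip (7/15) -> (15/7): both odd, 7 mod 4 = 3, 15 mod 4 = 3, so the flip contributes -1; sign now +1
(15/7): 15 mod 7 = 1, so (15/7) = (1/7)
reached (1/7) = 1, so the symbol is +1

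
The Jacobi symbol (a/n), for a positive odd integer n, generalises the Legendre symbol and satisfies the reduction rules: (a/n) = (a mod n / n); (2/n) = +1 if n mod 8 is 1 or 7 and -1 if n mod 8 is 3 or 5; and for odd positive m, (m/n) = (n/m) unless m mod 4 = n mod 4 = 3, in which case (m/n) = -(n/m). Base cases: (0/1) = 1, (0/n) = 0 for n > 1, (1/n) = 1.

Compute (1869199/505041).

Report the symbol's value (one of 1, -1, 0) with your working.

-1

(1869199/505041): 1869199 mod 505041 = 354076, so (1869199/505041) = (354076/505041)
factor out 2^2: 354076 = 2^2·88519; with 505041 mod 8 = 1, (2/505041) = +1; sign now +1; continue with (88519/505041)
flip (88519/505041) -> (505041/88519): both odd, 88519 mod 4 = 3, 505041 mod 4 = 1, so the flip contributes +1; sign now +1
(505041/88519): 505041 mod 88519 = 62446, so (505041/88519) = (62446/88519)
factor out 2^1: 62446 = 2^1·31223; with 88519 mod 8 = 7, (2/88519) = +1; sign now +1; continue with (31223/88519)
flip (31223/88519) -> (88519/31223): both odd, 31223 mod 4 = 3, 88519 mod 4 = 3, so the flip contributes -1; sign now -1
(88519/31223): 88519 mod 31223 = 26073, so (88519/31223) = (26073/31223)
flip (26073/31223) -> (31223/26073): both odd, 26073 mod 4 = 1, 31223 mod 4 = 3, so the flip contributes +1; sign now -1
(31223/26073): 31223 mod 26073 = 5150, so (31223/26073) = (5150/26073)
factor out 2^1: 5150 = 2^1·2575; with 26073 mod 8 = 1, (2/26073) = +1; sign now -1; continue with (2575/26073)
flip (2575/26073) -> (26073/2575): both odd, 2575 mod 4 = 3, 26073 mod 4 = 1, so the flip contributes +1; sign now -1
(26073/2575): 26073 mod 2575 = 323, so (26073/2575) = (323/2575)
flip (323/2575) -> (2575/323): both odd, 323 mod 4 = 3, 2575 mod 4 = 3, so the flip contributes -1; sign now +1
(2575/323): 2575 mod 323 = 314, so (2575/323) = (314/323)
factor out 2^1: 314 = 2^1·157; with 323 mod 8 = 3, (2/323) = -1; sign now -1; continue with (157/323)
flip (157/323) -> (323/157): both odd, 157 mod 4 = 1, 323 mod 4 = 3, so the flip contributes +1; sign now -1
(323/157): 323 mod 157 = 9, so (323/157) = (9/157)
flip (9/157) -> (157/9): both odd, 9 mod 4 = 1, 157 mod 4 = 1, so the flip contributes +1; sign now -1
(157/9): 157 mod 9 = 4, so (157/9) = (4/9)
factor out 2^2: 4 = 2^2·1; with 9 mod 8 = 1, (2/9) = +1; sign now -1; continue with (1/9)
reached (1/9) = 1, so the symbol is -1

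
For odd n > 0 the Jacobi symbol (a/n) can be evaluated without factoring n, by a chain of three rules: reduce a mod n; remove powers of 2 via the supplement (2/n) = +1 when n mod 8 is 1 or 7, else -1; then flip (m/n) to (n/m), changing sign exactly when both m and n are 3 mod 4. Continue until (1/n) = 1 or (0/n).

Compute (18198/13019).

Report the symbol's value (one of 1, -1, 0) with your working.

1

(18198/13019): 18198 mod 13019 = 5179, so (18198/13019) = (5179/13019)
flip (5179/13019) -> (13019/5179): both odd, 5179 mod 4 = 3, 13019 mod 4 = 3, so the flip contributes -1; sign now -1
(13019/5179): 13019 mod 5179 = 2661, so (13019/5179) = (2661/5179)
flip (2661/5179) -> (5179/2661): both odd, 2661 mod 4 = 1, 5179 mod 4 = 3, so the flip contributes +1; sign now -1
(5179/2661): 5179 mod 2661 = 2518, so (5179/2661) = (2518/2661)
factor out 2^1: 2518 = 2^1·1259; with 2661 mod 8 = 5, (2/2661) = -1; sign now +1; continue with (1259/2661)
flip (1259/2661) -> (2661/1259): both odd, 1259 mod 4 = 3, 2661 mod 4 = 1, so the flip contributes +1; sign now +1
(2661/1259): 2661 mod 1259 = 143, so (2661/1259) = (143/1259)
flip (143/1259) -> (1259/143): both odd, 143 mod 4 = 3, 1259 mod 4 = 3, so the flip contributes -1; sign now -1
(1259/143): 1259 mod 143 = 115, so (1259/143) = (115/143)
flip (115/143) -> (143/115): both odd, 115 mod 4 = 3, 143 mod 4 = 3, so the flip contributes -1; sign now +1
(143/115): 143 mod 115 = 28, so (143/115) = (28/115)
factor out 2^2: 28 = 2^2·7; with 115 mod 8 = 3, (2/115) = -1; sign now +1; continue with (7/115)
flip (7/115) -> (115/7): both odd, 7 mod 4 = 3, 115 mod 4 = 3, so the flip contributes -1; sign now -1
(115/7): 115 mod 7 = 3, so (115/7) = (3/7)
flip (3/7) -> (7/3): both odd, 3 mod 4 = 3, 7 mod 4 = 3, so the flip contributes -1; sign now +1
(7/3): 7 mod 3 = 1, so (7/3) = (1/3)
reached (1/3) = 1, so the symbol is +1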